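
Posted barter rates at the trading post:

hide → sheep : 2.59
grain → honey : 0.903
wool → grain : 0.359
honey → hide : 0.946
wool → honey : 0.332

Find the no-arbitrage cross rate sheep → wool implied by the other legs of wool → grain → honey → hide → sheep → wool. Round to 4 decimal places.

1.2590

Known legs of the cycle: 0.359 × 0.903 × 0.946 × 2.59 = 0.79427903478
For no arbitrage the full-cycle product must be 1, so the missing rate is 1 / 0.79427903478 ≈ 1.259003.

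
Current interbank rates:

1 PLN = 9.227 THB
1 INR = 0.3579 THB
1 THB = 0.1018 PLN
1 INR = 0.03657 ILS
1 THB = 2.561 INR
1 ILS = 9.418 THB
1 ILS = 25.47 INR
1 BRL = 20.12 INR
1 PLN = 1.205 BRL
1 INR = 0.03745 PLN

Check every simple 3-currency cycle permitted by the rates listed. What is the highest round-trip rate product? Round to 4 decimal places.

INR→PLN→BRL→INR: 0.03745 × 1.205 × 20.12 = 0.90796
INR→PLN→THB→INR: 0.03745 × 9.227 × 2.561 = 0.88496
INR→ILS→THB→INR: 0.03657 × 9.418 × 2.561 = 0.88205
Maximum is INR→PLN→BRL→INR at 0.9080; no arbitrage — every cycle loses value.

0.9080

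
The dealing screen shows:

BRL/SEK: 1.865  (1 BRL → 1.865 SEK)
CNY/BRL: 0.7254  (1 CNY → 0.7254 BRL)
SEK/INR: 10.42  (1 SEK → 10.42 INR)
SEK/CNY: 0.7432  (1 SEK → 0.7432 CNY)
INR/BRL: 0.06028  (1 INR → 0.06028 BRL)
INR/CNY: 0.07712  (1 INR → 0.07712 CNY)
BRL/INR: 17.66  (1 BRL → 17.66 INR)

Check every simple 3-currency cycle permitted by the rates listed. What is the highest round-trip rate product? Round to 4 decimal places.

1.1714

INR→BRL→SEK→INR: 0.06028 × 1.865 × 10.42 = 1.17144
BRL→SEK→CNY→BRL: 1.865 × 0.7432 × 0.7254 = 1.00545
INR→CNY→BRL→INR: 0.07712 × 0.7254 × 17.66 = 0.98795
Maximum is INR→BRL→SEK→INR at 1.1714; arbitrage exists.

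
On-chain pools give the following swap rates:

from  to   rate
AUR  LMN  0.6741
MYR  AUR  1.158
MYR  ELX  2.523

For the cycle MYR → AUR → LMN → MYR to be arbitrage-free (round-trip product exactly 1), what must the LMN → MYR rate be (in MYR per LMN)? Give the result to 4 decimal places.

1.2811

Known legs of the cycle: 1.158 × 0.6741 = 0.7806078
For no arbitrage the full-cycle product must be 1, so the missing rate is 1 / 0.7806078 ≈ 1.281053.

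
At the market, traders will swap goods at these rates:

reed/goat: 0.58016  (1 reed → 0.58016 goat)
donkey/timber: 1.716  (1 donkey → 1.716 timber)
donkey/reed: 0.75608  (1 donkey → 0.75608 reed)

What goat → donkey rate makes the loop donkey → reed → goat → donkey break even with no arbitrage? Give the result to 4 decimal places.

2.2797

Known legs of the cycle: 0.75608 × 0.58016 = 0.4386473728
For no arbitrage the full-cycle product must be 1, so the missing rate is 1 / 0.4386473728 ≈ 2.279736.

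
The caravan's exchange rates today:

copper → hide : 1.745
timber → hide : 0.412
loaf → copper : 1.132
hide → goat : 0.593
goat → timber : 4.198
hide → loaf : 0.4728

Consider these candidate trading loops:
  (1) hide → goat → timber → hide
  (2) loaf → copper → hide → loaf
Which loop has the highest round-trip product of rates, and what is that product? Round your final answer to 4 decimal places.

1.0256

(1) 0.593 × 4.198 × 0.412 = 1.02564
(2) 1.132 × 1.745 × 0.4728 = 0.93394
Highest is cycle (1) at 1.0256 (>1, arbitrage).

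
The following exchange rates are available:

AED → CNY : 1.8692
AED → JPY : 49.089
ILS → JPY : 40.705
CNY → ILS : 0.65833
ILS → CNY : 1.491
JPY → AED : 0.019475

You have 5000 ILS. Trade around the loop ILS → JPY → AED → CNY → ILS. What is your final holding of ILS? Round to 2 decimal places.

5000 ILS × 40.705 = 203525 JPY
203525 JPY × 0.019475 = 3963.649375 AED
3963.649375 AED × 1.8692 = 7408.85341175 CNY
7408.85341175 CNY × 0.65833 = 4877.4704665573775 ILS

4877.47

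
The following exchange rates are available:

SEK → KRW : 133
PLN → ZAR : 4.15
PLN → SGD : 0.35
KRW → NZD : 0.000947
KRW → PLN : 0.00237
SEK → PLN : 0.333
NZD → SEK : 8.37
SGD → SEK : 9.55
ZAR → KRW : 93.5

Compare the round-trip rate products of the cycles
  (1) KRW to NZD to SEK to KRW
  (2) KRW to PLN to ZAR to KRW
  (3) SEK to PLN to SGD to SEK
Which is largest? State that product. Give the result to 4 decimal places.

(1) 0.000947 × 8.37 × 133 = 1.05421
(2) 0.00237 × 4.15 × 93.5 = 0.91962
(3) 0.333 × 0.35 × 9.55 = 1.11305
Highest is cycle (3) at 1.1131 (>1, arbitrage).

1.1131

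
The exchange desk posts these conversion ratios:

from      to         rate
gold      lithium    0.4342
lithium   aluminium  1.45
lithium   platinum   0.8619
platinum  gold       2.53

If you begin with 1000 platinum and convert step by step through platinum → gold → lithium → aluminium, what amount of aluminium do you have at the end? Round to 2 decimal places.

1592.86

1000 platinum × 2.53 = 2530 gold
2530 gold × 0.4342 = 1098.526 lithium
1098.526 lithium × 1.45 = 1592.8627 aluminium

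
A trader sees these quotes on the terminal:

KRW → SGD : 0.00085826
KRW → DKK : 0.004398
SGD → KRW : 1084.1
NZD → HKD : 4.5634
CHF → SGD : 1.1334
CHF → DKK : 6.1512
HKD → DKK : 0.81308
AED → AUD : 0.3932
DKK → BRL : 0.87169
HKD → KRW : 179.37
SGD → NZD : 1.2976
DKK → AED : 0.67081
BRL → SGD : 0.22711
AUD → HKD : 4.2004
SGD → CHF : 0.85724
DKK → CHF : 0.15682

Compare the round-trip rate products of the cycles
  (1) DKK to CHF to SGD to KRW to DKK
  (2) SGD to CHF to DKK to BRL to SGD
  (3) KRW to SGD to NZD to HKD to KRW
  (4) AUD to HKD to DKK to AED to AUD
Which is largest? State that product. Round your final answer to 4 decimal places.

1.0439

(1) 0.15682 × 1.1334 × 1084.1 × 0.004398 = 0.84744
(2) 0.85724 × 6.1512 × 0.87169 × 0.22711 = 1.04390
(3) 0.00085826 × 1.2976 × 4.5634 × 179.37 = 0.91159
(4) 4.2004 × 0.81308 × 0.67081 × 0.3932 = 0.90082
Highest is cycle (2) at 1.0439 (>1, arbitrage).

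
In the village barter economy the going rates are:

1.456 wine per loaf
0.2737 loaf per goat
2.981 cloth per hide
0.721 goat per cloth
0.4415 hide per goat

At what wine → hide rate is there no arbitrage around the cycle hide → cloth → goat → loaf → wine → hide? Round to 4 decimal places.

1.1675

Known legs of the cycle: 2.981 × 0.721 × 0.2737 × 1.456 = 0.8565119234672
For no arbitrage the full-cycle product must be 1, so the missing rate is 1 / 0.8565119234672 ≈ 1.167526.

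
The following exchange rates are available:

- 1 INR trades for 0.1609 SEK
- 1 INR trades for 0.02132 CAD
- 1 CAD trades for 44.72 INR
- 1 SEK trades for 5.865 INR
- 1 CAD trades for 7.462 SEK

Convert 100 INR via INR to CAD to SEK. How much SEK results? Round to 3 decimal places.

100 INR × 0.02132 = 2.132 CAD
2.132 CAD × 7.462 = 15.908984 SEK

15.909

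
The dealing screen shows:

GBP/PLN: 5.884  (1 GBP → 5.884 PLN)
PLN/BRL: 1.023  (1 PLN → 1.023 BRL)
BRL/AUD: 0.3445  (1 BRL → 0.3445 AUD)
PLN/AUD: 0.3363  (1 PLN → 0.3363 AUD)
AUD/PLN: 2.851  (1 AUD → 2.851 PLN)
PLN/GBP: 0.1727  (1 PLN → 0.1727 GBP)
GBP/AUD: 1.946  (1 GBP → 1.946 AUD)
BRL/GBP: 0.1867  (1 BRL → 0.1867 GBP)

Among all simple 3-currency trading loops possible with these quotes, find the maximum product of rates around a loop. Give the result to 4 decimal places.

1.1238

PLN→BRL→GBP→PLN: 1.023 × 0.1867 × 5.884 = 1.12381
PLN→BRL→AUD→PLN: 1.023 × 0.3445 × 2.851 = 1.00476
PLN→GBP→AUD→PLN: 0.1727 × 1.946 × 2.851 = 0.95815
Maximum is PLN→BRL→GBP→PLN at 1.1238; arbitrage exists.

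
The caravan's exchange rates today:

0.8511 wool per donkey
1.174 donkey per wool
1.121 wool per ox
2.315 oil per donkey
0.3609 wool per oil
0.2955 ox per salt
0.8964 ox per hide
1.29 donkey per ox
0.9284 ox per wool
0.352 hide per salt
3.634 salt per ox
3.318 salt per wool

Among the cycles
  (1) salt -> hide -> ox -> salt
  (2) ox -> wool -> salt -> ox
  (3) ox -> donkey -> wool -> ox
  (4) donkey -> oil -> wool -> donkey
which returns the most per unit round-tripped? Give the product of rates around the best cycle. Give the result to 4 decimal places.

(1) 0.352 × 0.8964 × 3.634 = 1.14665
(2) 1.121 × 3.318 × 0.2955 = 1.09911
(3) 1.29 × 0.8511 × 0.9284 = 1.01931
(4) 2.315 × 0.3609 × 1.174 = 0.98086
Highest is cycle (1) at 1.1466 (>1, arbitrage).

1.1466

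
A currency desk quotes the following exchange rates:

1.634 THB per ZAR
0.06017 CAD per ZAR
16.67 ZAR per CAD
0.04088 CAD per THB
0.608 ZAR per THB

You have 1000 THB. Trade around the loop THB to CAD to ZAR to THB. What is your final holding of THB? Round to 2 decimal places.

1113.52

1000 THB × 0.04088 = 40.88 CAD
40.88 CAD × 16.67 = 681.4696 ZAR
681.4696 ZAR × 1.634 = 1113.5213264 THB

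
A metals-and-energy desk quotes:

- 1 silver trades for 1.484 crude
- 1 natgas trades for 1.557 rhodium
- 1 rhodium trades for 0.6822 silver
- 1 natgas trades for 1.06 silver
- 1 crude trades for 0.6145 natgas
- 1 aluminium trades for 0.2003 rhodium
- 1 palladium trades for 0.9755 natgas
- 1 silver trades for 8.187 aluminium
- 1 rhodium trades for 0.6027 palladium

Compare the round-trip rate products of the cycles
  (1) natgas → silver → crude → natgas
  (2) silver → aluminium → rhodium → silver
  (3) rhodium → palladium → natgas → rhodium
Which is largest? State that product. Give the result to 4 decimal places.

1.1187

(1) 1.06 × 1.484 × 0.6145 = 0.96663
(2) 8.187 × 0.2003 × 0.6822 = 1.11871
(3) 0.6027 × 0.9755 × 1.557 = 0.91541
Highest is cycle (2) at 1.1187 (>1, arbitrage).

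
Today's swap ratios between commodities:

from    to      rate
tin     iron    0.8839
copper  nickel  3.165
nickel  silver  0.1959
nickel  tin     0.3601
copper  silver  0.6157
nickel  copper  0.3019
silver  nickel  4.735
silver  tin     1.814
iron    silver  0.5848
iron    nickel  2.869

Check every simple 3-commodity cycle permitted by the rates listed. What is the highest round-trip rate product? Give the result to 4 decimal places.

tin→iron→silver→tin: 0.8839 × 0.5848 × 1.814 = 0.93767
nickel→tin→iron→nickel: 0.3601 × 0.8839 × 2.869 = 0.91318
nickel→copper→silver→nickel: 0.3019 × 0.6157 × 4.735 = 0.88014
Maximum is tin→iron→silver→tin at 0.9377; no arbitrage — every cycle loses value.

0.9377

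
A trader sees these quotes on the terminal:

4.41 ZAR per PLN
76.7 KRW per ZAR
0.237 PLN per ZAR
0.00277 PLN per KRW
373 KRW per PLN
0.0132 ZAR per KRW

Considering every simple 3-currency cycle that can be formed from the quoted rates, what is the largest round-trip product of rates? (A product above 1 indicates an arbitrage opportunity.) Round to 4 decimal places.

ZAR→PLN→KRW→ZAR: 0.237 × 373 × 0.0132 = 1.16689
ZAR→KRW→PLN→ZAR: 76.7 × 0.00277 × 4.41 = 0.93694
Maximum is ZAR→PLN→KRW→ZAR at 1.1669; arbitrage exists.

1.1669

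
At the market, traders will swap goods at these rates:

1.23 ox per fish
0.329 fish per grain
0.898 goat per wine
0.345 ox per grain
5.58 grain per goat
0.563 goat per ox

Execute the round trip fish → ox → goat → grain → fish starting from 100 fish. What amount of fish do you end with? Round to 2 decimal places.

127.13

100 fish × 1.23 = 123 ox
123 ox × 0.563 = 69.249 goat
69.249 goat × 5.58 = 386.40942 grain
386.40942 grain × 0.329 = 127.12869918 fish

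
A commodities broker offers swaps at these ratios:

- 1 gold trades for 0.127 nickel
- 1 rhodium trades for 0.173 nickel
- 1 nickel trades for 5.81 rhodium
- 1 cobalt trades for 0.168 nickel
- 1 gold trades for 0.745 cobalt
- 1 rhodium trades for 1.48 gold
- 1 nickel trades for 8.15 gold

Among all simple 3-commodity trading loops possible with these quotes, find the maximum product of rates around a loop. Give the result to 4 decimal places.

1.0920

gold→nickel→rhodium→gold: 0.127 × 5.81 × 1.48 = 1.09205
gold→cobalt→nickel→gold: 0.745 × 0.168 × 8.15 = 1.02005
Maximum is gold→nickel→rhodium→gold at 1.0920; arbitrage exists.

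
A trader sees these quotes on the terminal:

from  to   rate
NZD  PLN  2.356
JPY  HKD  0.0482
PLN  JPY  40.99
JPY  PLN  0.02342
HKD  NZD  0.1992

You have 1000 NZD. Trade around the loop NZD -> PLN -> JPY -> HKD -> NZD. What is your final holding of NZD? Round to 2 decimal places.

927.23

1000 NZD × 2.356 = 2356 PLN
2356 PLN × 40.99 = 96572.44 JPY
96572.44 JPY × 0.0482 = 4654.791608 HKD
4654.791608 HKD × 0.1992 = 927.2344883136 NZD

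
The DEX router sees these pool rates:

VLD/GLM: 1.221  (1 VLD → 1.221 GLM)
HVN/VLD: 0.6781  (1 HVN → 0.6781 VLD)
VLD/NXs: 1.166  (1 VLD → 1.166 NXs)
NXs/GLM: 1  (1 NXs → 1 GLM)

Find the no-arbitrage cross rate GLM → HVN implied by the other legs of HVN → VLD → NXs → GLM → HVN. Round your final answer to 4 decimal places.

Known legs of the cycle: 0.6781 × 1.166 × 1 = 0.7906646
For no arbitrage the full-cycle product must be 1, so the missing rate is 1 / 0.7906646 ≈ 1.264759.

1.2648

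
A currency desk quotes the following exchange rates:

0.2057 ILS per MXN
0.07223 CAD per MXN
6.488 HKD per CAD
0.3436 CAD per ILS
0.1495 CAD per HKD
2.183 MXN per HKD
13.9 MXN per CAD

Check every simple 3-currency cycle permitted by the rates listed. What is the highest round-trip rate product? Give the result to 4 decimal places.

CAD→HKD→MXN→CAD: 6.488 × 2.183 × 0.07223 = 1.02302
ILS→CAD→MXN→ILS: 0.3436 × 13.9 × 0.2057 = 0.98243
Maximum is CAD→HKD→MXN→CAD at 1.0230; arbitrage exists.

1.0230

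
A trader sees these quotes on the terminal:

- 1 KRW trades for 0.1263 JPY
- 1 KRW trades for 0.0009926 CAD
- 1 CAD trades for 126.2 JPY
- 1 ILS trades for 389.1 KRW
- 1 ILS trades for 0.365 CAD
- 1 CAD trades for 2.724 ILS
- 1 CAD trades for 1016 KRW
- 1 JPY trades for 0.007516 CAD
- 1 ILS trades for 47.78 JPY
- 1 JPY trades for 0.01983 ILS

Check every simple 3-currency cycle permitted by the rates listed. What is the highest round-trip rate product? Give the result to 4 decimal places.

1.0521

KRW→CAD→ILS→KRW: 0.0009926 × 2.724 × 389.1 = 1.05207
JPY→CAD→ILS→JPY: 0.007516 × 2.724 × 47.78 = 0.97823
JPY→ILS→KRW→JPY: 0.01983 × 389.1 × 0.1263 = 0.97451
JPY→CAD→KRW→JPY: 0.007516 × 1016 × 0.1263 = 0.96446
JPY→ILS→CAD→JPY: 0.01983 × 0.365 × 126.2 = 0.91343
Maximum is KRW→CAD→ILS→KRW at 1.0521; arbitrage exists.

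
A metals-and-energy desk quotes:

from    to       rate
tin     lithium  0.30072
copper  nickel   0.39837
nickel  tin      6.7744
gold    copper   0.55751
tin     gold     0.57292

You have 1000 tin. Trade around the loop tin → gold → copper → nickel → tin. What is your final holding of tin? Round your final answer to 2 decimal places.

1000 tin × 0.57292 = 572.92 gold
572.92 gold × 0.55751 = 319.4086292 copper
319.4086292 copper × 0.39837 = 127.242815614404 nickel
127.242815614404 nickel × 6.7744 = 861.9937300982184576 tin

861.99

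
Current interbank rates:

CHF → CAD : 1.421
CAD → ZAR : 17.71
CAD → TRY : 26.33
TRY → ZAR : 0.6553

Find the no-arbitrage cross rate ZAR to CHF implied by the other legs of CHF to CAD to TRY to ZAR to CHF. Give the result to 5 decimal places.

0.04079

Known legs of the cycle: 1.421 × 26.33 × 0.6553 = 24.518003629
For no arbitrage the full-cycle product must be 1, so the missing rate is 1 / 24.518003629 ≈ 0.0407864.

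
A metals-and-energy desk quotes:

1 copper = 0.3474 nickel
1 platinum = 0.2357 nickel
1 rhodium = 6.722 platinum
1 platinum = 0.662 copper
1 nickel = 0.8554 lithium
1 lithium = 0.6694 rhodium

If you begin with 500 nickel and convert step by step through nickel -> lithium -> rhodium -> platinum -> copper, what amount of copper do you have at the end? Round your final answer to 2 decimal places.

1274.04

500 nickel × 0.8554 = 427.7 lithium
427.7 lithium × 0.6694 = 286.30238 rhodium
286.30238 rhodium × 6.722 = 1924.52459836 platinum
1924.52459836 platinum × 0.662 = 1274.03528411432 copper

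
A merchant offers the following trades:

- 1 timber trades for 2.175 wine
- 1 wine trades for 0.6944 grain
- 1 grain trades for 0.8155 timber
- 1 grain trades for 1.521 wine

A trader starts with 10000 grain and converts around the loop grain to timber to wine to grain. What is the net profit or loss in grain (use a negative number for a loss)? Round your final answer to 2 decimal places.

10000 grain × 0.8155 = 8155 timber
8155 timber × 2.175 = 17737.125 wine
17737.125 wine × 0.6944 = 12316.6596 grain
Net change: 12316.6596 − 10000 = 2316.6596 grain

2316.66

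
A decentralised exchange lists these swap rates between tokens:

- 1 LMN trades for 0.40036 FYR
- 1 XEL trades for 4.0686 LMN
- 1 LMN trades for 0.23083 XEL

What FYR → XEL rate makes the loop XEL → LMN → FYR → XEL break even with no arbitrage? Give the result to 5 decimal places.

0.61391

Known legs of the cycle: 4.0686 × 0.40036 = 1.628904696
For no arbitrage the full-cycle product must be 1, so the missing rate is 1 / 1.628904696 ≈ 0.6139095.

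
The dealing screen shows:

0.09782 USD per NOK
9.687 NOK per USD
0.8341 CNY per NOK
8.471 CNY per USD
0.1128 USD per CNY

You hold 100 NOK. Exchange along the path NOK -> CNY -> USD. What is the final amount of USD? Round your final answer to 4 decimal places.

9.4086

100 NOK × 0.8341 = 83.41 CNY
83.41 CNY × 0.1128 = 9.408648 USD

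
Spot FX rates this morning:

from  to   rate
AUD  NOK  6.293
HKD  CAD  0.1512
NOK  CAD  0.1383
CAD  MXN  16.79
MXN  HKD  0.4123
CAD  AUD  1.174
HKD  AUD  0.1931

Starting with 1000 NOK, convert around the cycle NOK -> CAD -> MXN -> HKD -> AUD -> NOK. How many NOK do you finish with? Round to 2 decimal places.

1000 NOK × 0.1383 = 138.3 CAD
138.3 CAD × 16.79 = 2322.057 MXN
2322.057 MXN × 0.4123 = 957.3841011 HKD
957.3841011 HKD × 0.1931 = 184.87086992241 AUD
184.87086992241 AUD × 6.293 = 1163.39238442172613 NOK

1163.39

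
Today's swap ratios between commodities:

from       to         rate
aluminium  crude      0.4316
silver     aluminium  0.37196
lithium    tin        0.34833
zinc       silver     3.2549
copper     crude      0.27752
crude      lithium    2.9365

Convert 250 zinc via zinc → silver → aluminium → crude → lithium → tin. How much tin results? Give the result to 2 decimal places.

250 zinc × 3.2549 = 813.725 silver
813.725 silver × 0.37196 = 302.673151 aluminium
302.673151 aluminium × 0.4316 = 130.6337319716 crude
130.6337319716 crude × 2.9365 = 383.6059539346034 lithium
383.6059539346034 lithium × 0.34833 = 133.621461934040402322 tin

133.62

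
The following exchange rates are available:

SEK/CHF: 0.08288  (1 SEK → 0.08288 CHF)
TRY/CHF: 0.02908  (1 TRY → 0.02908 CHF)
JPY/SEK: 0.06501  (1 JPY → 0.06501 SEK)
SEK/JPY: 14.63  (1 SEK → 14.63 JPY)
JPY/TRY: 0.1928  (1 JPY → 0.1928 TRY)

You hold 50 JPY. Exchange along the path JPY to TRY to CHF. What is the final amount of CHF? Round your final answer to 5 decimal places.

0.28033

50 JPY × 0.1928 = 9.64 TRY
9.64 TRY × 0.02908 = 0.2803312 CHF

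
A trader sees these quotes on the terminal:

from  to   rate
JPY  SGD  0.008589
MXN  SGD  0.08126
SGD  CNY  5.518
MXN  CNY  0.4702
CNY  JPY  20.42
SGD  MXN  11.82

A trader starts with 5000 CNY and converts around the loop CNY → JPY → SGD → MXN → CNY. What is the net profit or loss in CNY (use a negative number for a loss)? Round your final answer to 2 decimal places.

5000 CNY × 20.42 = 102100 JPY
102100 JPY × 0.008589 = 876.9369 SGD
876.9369 SGD × 11.82 = 10365.394158 MXN
10365.394158 MXN × 0.4702 = 4873.8083330916 CNY
Net change: 4873.8083330916 − 5000 = -126.1916669084 CNY

-126.19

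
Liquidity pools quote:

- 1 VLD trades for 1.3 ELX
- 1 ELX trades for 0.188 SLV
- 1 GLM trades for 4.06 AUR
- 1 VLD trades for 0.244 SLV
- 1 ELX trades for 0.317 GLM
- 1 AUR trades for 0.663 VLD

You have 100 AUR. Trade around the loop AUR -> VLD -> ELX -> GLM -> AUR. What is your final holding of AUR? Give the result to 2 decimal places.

110.93

100 AUR × 0.663 = 66.3 VLD
66.3 VLD × 1.3 = 86.19 ELX
86.19 ELX × 0.317 = 27.32223 GLM
27.32223 GLM × 4.06 = 110.9282538 AUR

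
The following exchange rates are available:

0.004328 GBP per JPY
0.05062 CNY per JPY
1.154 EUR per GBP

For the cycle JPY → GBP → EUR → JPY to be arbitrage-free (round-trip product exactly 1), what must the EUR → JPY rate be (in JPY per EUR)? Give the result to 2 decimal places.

Known legs of the cycle: 0.004328 × 1.154 = 0.004994512
For no arbitrage the full-cycle product must be 1, so the missing rate is 1 / 0.004994512 ≈ 200.2198.

200.22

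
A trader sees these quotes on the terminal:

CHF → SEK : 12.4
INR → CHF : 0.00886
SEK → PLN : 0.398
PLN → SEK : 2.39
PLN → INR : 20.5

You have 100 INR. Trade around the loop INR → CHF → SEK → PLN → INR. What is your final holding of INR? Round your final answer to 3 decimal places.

100 INR × 0.00886 = 0.886 CHF
0.886 CHF × 12.4 = 10.9864 SEK
10.9864 SEK × 0.398 = 4.3725872 PLN
4.3725872 PLN × 20.5 = 89.6380376 INR

89.638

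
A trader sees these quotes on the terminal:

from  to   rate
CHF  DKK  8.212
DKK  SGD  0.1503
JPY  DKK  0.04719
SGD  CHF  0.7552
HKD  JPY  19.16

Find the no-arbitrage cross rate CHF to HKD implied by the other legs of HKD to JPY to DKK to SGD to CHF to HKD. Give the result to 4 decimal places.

Known legs of the cycle: 19.16 × 0.04719 × 0.1503 × 0.7552 = 0.102628136692224
For no arbitrage the full-cycle product must be 1, so the missing rate is 1 / 0.102628136692224 ≈ 9.743917.

9.7439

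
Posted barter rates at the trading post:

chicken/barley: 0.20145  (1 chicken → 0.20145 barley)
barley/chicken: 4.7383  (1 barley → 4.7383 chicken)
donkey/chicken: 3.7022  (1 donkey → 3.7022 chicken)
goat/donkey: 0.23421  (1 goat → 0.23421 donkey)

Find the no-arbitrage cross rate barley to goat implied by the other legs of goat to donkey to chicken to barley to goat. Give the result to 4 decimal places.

Known legs of the cycle: 0.23421 × 3.7022 × 0.20145 = 0.1746757361799
For no arbitrage the full-cycle product must be 1, so the missing rate is 1 / 0.1746757361799 ≈ 5.724894.

5.7249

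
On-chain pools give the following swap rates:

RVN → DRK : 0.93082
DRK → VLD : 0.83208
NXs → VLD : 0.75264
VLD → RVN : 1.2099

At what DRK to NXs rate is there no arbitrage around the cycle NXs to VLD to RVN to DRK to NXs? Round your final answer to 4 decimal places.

1.1798

Known legs of the cycle: 0.75264 × 1.2099 × 0.93082 = 0.84762250417152
For no arbitrage the full-cycle product must be 1, so the missing rate is 1 / 0.84762250417152 ≈ 1.179770.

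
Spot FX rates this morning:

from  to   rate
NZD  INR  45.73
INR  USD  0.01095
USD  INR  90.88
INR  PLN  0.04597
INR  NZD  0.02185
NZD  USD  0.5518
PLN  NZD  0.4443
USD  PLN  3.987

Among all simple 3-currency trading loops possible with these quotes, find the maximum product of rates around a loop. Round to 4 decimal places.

USD→INR→NZD→USD: 90.88 × 0.02185 × 0.5518 = 1.09572
PLN→NZD→USD→PLN: 0.4443 × 0.5518 × 3.987 = 0.97747
PLN→NZD→INR→PLN: 0.4443 × 45.73 × 0.04597 = 0.93401
Maximum is USD→INR→NZD→USD at 1.0957; arbitrage exists.

1.0957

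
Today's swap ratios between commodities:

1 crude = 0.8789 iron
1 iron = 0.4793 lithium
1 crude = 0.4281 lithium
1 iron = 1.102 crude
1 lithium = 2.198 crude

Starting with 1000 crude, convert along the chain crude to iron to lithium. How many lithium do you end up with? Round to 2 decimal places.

421.26

1000 crude × 0.8789 = 878.9 iron
878.9 iron × 0.4793 = 421.25677 lithium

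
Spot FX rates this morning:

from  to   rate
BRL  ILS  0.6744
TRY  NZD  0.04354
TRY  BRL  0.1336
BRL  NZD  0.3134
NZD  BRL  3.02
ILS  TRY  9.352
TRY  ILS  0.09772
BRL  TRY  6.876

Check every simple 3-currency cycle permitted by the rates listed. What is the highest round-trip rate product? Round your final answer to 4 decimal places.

TRY→NZD→BRL→TRY: 0.04354 × 3.02 × 6.876 = 0.90413
TRY→BRL→ILS→TRY: 0.1336 × 0.6744 × 9.352 = 0.84261
Maximum is TRY→NZD→BRL→TRY at 0.9041; no arbitrage — every cycle loses value.

0.9041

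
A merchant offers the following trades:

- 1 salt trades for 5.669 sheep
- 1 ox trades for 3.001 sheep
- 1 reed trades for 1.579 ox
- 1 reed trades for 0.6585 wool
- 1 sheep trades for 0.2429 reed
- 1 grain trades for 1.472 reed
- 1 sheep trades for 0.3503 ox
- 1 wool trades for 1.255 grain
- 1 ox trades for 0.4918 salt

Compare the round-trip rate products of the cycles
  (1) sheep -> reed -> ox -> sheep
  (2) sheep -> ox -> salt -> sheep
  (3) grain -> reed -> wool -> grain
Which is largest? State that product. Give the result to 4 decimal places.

(1) 0.2429 × 1.579 × 3.001 = 1.15100
(2) 0.3503 × 0.4918 × 5.669 = 0.97664
(3) 1.472 × 0.6585 × 1.255 = 1.21649
Highest is cycle (3) at 1.2165 (>1, arbitrage).

1.2165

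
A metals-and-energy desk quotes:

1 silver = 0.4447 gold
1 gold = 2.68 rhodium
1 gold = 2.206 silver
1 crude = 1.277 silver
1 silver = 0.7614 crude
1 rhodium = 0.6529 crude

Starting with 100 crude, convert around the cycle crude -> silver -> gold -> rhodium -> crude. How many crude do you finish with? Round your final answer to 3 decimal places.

100 crude × 1.277 = 127.7 silver
127.7 silver × 0.4447 = 56.78819 gold
56.78819 gold × 2.68 = 152.1923492 rhodium
152.1923492 rhodium × 0.6529 = 99.36638479268 crude

99.366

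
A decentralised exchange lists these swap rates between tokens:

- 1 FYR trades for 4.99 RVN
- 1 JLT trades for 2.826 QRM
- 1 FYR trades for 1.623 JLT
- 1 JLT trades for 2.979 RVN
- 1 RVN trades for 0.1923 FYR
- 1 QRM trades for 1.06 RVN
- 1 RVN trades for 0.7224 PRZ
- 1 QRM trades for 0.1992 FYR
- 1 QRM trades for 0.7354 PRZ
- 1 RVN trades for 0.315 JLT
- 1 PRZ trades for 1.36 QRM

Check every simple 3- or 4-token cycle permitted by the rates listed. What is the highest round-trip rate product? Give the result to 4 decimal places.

PRZ→QRM→RVN→PRZ: 1.36 × 1.06 × 0.7224 = 1.04141
PRZ→QRM→FYR→RVN→PRZ: 1.36 × 0.1992 × 4.99 × 0.7224 = 0.97658
JLT→QRM→RVN→JLT: 2.826 × 1.06 × 0.315 = 0.94360
JLT→QRM→RVN→FYR→JLT: 2.826 × 1.06 × 0.1923 × 1.623 = 0.93492
JLT→RVN→FYR→JLT: 2.979 × 0.1923 × 1.623 = 0.92975
JLT→QRM→FYR→JLT: 2.826 × 0.1992 × 1.623 = 0.91365
JLT→QRM→FYR→RVN→JLT: 2.826 × 0.1992 × 4.99 × 0.315 = 0.88486
Maximum is PRZ→QRM→RVN→PRZ at 1.0414; arbitrage exists.

1.0414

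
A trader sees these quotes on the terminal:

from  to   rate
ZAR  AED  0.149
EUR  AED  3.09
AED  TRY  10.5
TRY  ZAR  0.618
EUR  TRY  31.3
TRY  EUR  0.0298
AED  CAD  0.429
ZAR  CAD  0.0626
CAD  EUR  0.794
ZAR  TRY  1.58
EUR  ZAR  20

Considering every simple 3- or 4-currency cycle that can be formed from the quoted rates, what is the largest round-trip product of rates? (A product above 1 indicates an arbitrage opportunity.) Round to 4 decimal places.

EUR→AED→CAD→EUR: 3.09 × 0.429 × 0.794 = 1.05253
EUR→ZAR→AED→CAD→EUR: 20 × 0.149 × 0.429 × 0.794 = 1.01507
EUR→ZAR→CAD→EUR: 20 × 0.0626 × 0.794 = 0.99409
EUR→AED→TRY→EUR: 3.09 × 10.5 × 0.0298 = 0.96686
ZAR→AED→TRY→ZAR: 0.149 × 10.5 × 0.618 = 0.96686
EUR→TRY→ZAR→CAD→EUR: 31.3 × 0.618 × 0.0626 × 0.794 = 0.96145
EUR→ZAR→TRY→EUR: 20 × 1.58 × 0.0298 = 0.94168
EUR→ZAR→AED→TRY→EUR: 20 × 0.149 × 10.5 × 0.0298 = 0.93244
Maximum is EUR→AED→CAD→EUR at 1.0525; arbitrage exists.

1.0525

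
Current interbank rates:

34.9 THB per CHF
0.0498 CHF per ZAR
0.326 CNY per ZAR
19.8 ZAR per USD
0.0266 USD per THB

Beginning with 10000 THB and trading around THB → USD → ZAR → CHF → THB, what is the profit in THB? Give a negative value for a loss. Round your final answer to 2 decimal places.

10000 THB × 0.0266 = 266 USD
266 USD × 19.8 = 5266.8 ZAR
5266.8 ZAR × 0.0498 = 262.28664 CHF
262.28664 CHF × 34.9 = 9153.803736 THB
Net change: 9153.803736 − 10000 = -846.196264 THB

-846.20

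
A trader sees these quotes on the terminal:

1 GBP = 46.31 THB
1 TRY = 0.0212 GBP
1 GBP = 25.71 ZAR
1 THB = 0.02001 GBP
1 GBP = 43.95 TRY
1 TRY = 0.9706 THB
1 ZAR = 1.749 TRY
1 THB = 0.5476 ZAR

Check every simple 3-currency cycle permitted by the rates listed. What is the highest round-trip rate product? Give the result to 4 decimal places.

ZAR→TRY→GBP→ZAR: 1.749 × 0.0212 × 25.71 = 0.95330
ZAR→TRY→THB→ZAR: 1.749 × 0.9706 × 0.5476 = 0.92959
TRY→THB→GBP→TRY: 0.9706 × 0.02001 × 43.95 = 0.85358
Maximum is ZAR→TRY→GBP→ZAR at 0.9533; no arbitrage — every cycle loses value.

0.9533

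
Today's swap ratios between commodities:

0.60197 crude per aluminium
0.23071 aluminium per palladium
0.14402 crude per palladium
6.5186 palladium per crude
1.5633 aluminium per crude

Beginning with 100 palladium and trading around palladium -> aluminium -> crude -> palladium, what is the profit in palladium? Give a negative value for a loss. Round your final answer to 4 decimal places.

-9.4694

100 palladium × 0.23071 = 23.071 aluminium
23.071 aluminium × 0.60197 = 13.88804987 crude
13.88804987 crude × 6.5186 = 90.530641882582 palladium
Net change: 90.530641882582 − 100 = -9.469358117418 palladium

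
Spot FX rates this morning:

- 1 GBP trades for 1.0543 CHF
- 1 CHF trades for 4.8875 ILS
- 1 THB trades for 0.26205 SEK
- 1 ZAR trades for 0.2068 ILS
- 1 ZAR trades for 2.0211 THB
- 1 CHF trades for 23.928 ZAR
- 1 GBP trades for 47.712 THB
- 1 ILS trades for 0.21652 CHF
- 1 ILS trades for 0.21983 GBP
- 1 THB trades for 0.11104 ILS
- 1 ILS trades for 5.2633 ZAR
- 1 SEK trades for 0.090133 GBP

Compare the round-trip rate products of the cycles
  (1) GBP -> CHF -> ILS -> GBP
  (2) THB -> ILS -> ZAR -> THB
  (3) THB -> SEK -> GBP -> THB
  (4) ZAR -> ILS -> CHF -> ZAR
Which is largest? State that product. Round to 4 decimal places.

(1) 1.0543 × 4.8875 × 0.21983 = 1.13276
(2) 0.11104 × 5.2633 × 2.0211 = 1.18121
(3) 0.26205 × 0.090133 × 47.712 = 1.12693
(4) 0.2068 × 0.21652 × 23.928 = 1.07141
Highest is cycle (2) at 1.1812 (>1, arbitrage).

1.1812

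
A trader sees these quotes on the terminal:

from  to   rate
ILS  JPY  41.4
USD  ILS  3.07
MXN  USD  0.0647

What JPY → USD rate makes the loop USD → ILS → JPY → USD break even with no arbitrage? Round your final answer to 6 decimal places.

0.007868

Known legs of the cycle: 3.07 × 41.4 = 127.098
For no arbitrage the full-cycle product must be 1, so the missing rate is 1 / 127.098 ≈ 0.00786794.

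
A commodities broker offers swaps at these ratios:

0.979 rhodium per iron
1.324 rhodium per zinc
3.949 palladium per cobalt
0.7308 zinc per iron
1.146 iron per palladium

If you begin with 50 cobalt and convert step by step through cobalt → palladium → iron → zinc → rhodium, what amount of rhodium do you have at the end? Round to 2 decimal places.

50 cobalt × 3.949 = 197.45 palladium
197.45 palladium × 1.146 = 226.2777 iron
226.2777 iron × 0.7308 = 165.36374316 zinc
165.36374316 zinc × 1.324 = 218.94159594384 rhodium

218.94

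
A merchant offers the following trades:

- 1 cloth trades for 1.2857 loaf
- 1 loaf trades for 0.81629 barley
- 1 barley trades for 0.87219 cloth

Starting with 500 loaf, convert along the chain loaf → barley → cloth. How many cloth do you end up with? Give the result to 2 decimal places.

500 loaf × 0.81629 = 408.145 barley
408.145 barley × 0.87219 = 355.97998755 cloth

355.98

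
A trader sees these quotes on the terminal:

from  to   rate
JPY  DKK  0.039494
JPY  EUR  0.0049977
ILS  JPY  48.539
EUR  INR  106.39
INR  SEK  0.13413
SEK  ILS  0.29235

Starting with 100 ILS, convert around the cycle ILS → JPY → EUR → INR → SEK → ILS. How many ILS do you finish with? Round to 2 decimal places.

100 ILS × 48.539 = 4853.9 JPY
4853.9 JPY × 0.0049977 = 24.25833603 EUR
24.25833603 EUR × 106.39 = 2580.8443702317 INR
2580.8443702317 INR × 0.13413 = 346.168655379177921 SEK
346.168655379177921 SEK × 0.29235 = 101.20240640010266520435 ILS

101.20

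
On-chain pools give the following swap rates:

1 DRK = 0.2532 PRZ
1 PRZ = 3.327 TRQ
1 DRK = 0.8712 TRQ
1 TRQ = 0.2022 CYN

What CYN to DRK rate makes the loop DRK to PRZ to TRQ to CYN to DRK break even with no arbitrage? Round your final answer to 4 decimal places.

Known legs of the cycle: 0.2532 × 3.327 × 0.2022 = 0.17033255208
For no arbitrage the full-cycle product must be 1, so the missing rate is 1 / 0.17033255208 ≈ 5.870868.

5.8709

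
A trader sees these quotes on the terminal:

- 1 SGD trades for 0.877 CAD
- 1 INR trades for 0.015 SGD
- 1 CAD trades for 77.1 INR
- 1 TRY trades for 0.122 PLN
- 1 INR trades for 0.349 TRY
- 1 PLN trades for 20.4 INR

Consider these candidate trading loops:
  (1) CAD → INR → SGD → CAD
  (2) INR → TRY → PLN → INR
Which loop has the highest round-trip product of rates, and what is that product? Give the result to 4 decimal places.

1.0143

(1) 77.1 × 0.015 × 0.877 = 1.01425
(2) 0.349 × 0.122 × 20.4 = 0.86859
Highest is cycle (1) at 1.0143 (>1, arbitrage).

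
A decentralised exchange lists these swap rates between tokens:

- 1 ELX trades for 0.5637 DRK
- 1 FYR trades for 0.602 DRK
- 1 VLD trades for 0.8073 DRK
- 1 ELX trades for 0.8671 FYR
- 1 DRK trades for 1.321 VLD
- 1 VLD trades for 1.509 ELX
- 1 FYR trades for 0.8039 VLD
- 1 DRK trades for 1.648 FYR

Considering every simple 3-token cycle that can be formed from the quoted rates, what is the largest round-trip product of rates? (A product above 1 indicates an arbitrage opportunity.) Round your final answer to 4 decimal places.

ELX→DRK→VLD→ELX: 0.5637 × 1.321 × 1.509 = 1.12367
FYR→VLD→DRK→FYR: 0.8039 × 0.8073 × 1.648 = 1.06953
FYR→VLD→ELX→FYR: 0.8039 × 1.509 × 0.8671 = 1.05187
Maximum is ELX→DRK→VLD→ELX at 1.1237; arbitrage exists.

1.1237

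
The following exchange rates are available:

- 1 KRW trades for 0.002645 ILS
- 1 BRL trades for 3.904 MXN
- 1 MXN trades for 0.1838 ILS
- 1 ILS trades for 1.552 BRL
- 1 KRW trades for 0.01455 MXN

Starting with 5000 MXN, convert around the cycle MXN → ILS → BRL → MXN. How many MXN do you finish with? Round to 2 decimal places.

5568.23

5000 MXN × 0.1838 = 919 ILS
919 ILS × 1.552 = 1426.288 BRL
1426.288 BRL × 3.904 = 5568.228352 MXN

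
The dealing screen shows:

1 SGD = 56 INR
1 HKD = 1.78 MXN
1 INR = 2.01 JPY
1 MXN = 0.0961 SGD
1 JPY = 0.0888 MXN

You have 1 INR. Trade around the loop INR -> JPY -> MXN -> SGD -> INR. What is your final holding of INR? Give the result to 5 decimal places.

1 INR × 2.01 = 2.01 JPY
2.01 JPY × 0.0888 = 0.178488 MXN
0.178488 MXN × 0.0961 = 0.0171526968 SGD
0.0171526968 SGD × 56 = 0.9605510208 INR

0.96055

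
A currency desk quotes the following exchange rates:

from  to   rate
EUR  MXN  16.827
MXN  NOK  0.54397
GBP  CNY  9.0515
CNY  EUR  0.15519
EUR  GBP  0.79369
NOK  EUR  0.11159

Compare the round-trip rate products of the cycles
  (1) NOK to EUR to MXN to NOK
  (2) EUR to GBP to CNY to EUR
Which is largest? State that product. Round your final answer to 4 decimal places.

(1) 0.11159 × 16.827 × 0.54397 = 1.02143
(2) 0.79369 × 9.0515 × 0.15519 = 1.11490
Highest is cycle (2) at 1.1149 (>1, arbitrage).

1.1149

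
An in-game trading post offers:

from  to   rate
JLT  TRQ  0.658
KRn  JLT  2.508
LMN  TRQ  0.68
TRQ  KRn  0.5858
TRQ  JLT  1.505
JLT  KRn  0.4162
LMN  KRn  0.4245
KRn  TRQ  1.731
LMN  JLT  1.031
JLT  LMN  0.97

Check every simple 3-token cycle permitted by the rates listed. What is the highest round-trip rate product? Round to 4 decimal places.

1.0843

JLT→KRn→TRQ→JLT: 0.4162 × 1.731 × 1.505 = 1.08427
JLT→LMN→KRn→JLT: 0.97 × 0.4245 × 2.508 = 1.03271
JLT→LMN→TRQ→JLT: 0.97 × 0.68 × 1.505 = 0.99270
JLT→TRQ→KRn→JLT: 0.658 × 0.5858 × 2.508 = 0.96672
Maximum is JLT→KRn→TRQ→JLT at 1.0843; arbitrage exists.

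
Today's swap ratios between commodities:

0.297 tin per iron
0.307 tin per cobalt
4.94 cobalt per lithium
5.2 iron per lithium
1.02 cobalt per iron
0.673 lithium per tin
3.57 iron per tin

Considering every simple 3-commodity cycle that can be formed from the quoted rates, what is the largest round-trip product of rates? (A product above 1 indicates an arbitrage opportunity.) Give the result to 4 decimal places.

1.1179

iron→cobalt→tin→iron: 1.02 × 0.307 × 3.57 = 1.11791
iron→tin→lithium→iron: 0.297 × 0.673 × 5.2 = 1.03938
tin→lithium→cobalt→tin: 0.673 × 4.94 × 0.307 = 1.02066
Maximum is iron→cobalt→tin→iron at 1.1179; arbitrage exists.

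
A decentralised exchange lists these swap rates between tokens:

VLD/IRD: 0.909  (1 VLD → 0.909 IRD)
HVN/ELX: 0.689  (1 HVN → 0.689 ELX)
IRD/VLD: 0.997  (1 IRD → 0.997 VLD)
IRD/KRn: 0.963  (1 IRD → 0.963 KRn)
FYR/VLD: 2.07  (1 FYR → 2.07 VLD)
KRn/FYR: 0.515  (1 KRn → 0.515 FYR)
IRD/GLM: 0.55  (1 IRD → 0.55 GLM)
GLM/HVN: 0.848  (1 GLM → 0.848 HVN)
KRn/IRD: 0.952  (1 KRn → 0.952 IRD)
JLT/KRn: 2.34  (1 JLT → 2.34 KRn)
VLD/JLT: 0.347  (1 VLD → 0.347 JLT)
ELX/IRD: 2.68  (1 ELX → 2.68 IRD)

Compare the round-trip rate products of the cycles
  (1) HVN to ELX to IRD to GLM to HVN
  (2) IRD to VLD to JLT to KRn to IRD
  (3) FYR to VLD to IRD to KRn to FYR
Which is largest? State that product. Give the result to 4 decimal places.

(1) 0.689 × 2.68 × 0.55 × 0.848 = 0.86122
(2) 0.997 × 0.347 × 2.34 × 0.952 = 0.77069
(3) 2.07 × 0.909 × 0.963 × 0.515 = 0.93318
Highest is cycle (3) at 0.9332 (≤1, no arbitrage).

0.9332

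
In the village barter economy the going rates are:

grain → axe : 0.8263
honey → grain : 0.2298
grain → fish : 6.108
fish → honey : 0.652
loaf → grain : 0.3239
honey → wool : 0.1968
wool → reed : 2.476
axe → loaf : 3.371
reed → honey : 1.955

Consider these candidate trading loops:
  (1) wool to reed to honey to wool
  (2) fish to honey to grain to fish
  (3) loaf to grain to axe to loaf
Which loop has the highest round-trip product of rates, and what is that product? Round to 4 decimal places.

(1) 2.476 × 1.955 × 0.1968 = 0.95263
(2) 0.652 × 0.2298 × 6.108 = 0.91516
(3) 0.3239 × 0.8263 × 3.371 = 0.90221
Highest is cycle (1) at 0.9526 (≤1, no arbitrage).

0.9526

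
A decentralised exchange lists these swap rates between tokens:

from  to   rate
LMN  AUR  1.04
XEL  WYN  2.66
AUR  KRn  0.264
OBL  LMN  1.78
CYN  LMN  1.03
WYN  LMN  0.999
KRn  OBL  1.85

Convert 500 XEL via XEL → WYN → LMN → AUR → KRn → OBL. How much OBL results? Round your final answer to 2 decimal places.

500 XEL × 2.66 = 1330 WYN
1330 WYN × 0.999 = 1328.67 LMN
1328.67 LMN × 1.04 = 1381.8168 AUR
1381.8168 AUR × 0.264 = 364.7996352 KRn
364.7996352 KRn × 1.85 = 674.87932512 OBL

674.88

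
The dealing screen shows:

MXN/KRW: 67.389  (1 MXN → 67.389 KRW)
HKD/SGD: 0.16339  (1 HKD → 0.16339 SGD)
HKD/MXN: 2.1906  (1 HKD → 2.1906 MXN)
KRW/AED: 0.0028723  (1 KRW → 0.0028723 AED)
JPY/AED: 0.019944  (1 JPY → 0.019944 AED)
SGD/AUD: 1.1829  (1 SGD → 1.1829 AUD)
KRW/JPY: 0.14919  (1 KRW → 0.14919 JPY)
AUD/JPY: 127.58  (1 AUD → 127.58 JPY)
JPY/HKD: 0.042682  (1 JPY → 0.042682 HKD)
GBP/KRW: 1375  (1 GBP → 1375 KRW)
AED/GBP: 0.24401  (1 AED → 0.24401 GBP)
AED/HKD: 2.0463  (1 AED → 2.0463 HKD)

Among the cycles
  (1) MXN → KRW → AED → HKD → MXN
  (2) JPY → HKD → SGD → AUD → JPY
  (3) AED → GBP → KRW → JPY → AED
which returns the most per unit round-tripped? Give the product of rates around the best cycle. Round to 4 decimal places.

(1) 67.389 × 0.0028723 × 2.0463 × 2.1906 = 0.86766
(2) 0.042682 × 0.16339 × 1.1829 × 127.58 = 1.05245
(3) 0.24401 × 1375 × 0.14919 × 0.019944 = 0.99830
Highest is cycle (2) at 1.0524 (>1, arbitrage).

1.0524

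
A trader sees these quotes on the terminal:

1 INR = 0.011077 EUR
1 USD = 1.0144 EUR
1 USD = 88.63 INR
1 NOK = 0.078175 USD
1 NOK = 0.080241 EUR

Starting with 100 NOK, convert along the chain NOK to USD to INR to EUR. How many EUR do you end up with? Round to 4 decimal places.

7.6749

100 NOK × 0.078175 = 7.8175 USD
7.8175 USD × 88.63 = 692.865025 INR
692.865025 INR × 0.011077 = 7.674865881925 EUR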